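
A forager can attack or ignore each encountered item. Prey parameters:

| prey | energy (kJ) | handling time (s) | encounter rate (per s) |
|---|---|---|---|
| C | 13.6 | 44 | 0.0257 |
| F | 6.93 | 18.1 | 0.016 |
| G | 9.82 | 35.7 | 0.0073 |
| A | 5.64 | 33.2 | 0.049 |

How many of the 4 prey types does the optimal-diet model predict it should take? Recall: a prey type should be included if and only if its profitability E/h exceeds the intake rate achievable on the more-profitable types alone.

3

E/h in descending order: F 0.383, C 0.309, G 0.275, A 0.17 kJ/s. The optimal diet is the largest prefix of this list for which every included type satisfies E_i/h_i > R on the types above it.
Rate on top 1: 0.08598. C: 0.309 > 0.08598 → include.
Rate on top 2: 0.1902. G: 0.275 > 0.1902 → include.
Rate on top 3: 0.1985. A: 0.17 < 0.1985 → exclude; stop.
Optimal diet: F, C, G — 3 of 4 types.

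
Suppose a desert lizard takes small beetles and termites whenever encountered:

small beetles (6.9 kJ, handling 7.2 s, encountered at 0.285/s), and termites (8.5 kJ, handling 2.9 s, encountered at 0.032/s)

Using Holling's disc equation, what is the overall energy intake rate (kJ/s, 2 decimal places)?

0.71 kJ/s

Energy encountered per unit search time: 0.285×6.9 + 0.032×8.5 = 2.239 kJ/s.
Handling time per unit search time: 0.285×7.2 + 0.032×2.9 = 2.145.
Rate = 2.239/(1 + 2.145) = 0.7118 kJ/s.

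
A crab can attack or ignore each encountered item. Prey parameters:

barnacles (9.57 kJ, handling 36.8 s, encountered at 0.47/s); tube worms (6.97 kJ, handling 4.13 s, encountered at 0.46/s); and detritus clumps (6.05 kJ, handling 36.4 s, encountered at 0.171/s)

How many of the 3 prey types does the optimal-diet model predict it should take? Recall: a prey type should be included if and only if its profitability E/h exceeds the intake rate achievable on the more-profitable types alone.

1

E/h in descending order: tube worms 1.69, barnacles 0.26, detritus clumps 0.166 kJ/s. The optimal diet is the largest prefix of this list for which every included type satisfies E_i/h_i > R on the types above it.
Rate on top 1: 1.106. barnacles: 0.26 < 1.106 → exclude; stop.
Optimal diet: tube worms — 1 of 3 types.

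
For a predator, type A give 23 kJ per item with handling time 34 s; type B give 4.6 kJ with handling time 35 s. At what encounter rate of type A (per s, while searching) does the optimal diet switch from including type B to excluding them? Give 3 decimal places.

Drop type B once their profitability E₂/h₂ falls below the rate achievable on type A alone: E₂/h₂ = λE₁/(1 + λh₁).
Solve for λ: λE₁h₂ = E₂(1 + λh₁) → λ(E₁h₂ − E₂h₁) = E₂ → λ = E₂/(E₁h₂ − E₂h₁).
λ = 4.6/(23×35 − 4.6×34) = 4.6/648.6 = 0.007092 per s.

0.007 per s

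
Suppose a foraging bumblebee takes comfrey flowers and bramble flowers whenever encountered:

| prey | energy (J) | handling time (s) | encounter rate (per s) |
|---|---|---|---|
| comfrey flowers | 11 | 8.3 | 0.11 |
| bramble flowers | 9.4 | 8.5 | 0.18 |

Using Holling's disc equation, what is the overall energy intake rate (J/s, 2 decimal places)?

0.84 J/s

R = Σλ_iE_i / (1 + Σλ_ih_i)
Numerator: 0.11×11 + 0.18×9.4 = 2.902
Denominator: 1 + 0.11×8.3 + 0.18×8.5 = 3.443
R = 2.902/3.443 = 0.8429 J/s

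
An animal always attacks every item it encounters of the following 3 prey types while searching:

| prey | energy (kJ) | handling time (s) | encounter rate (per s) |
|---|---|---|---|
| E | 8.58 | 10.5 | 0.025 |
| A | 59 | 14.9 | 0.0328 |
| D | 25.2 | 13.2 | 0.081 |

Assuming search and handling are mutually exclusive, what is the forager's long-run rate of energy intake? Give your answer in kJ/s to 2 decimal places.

R = Σλ_iE_i / (1 + Σλ_ih_i)
Numerator: 0.025×8.58 + 0.0328×59 + 0.081×25.2 = 4.191
Denominator: 1 + 0.025×10.5 + 0.0328×14.9 + 0.081×13.2 = 2.82
R = 4.191/2.82 = 1.486 kJ/s

1.49 kJ/s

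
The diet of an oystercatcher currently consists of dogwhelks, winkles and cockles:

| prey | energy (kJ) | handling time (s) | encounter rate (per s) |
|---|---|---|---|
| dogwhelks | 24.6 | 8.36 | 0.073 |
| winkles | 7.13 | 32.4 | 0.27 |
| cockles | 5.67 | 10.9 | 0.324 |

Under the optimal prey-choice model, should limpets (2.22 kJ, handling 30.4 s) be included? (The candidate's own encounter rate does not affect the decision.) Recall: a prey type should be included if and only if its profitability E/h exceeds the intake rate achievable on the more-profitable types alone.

No

On dogwhelks, winkles and cockles alone, R = ΣλE/(1+Σλh) = 5.558/13.89 = 0.4001 kJ/s.
limpets: E/h = 2.22/30.4 = 0.07303 kJ/s.
0.07303 < 0.4001, so adding limpets would lower the average — exclude it.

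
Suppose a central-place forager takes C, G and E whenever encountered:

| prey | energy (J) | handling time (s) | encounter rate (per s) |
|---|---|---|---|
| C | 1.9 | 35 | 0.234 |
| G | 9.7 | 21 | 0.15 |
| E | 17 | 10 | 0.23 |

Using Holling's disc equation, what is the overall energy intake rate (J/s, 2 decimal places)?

Energy encountered per unit search time: 0.234×1.9 + 0.15×9.7 + 0.23×17 = 5.81 J/s.
Handling time per unit search time: 0.234×35 + 0.15×21 + 0.23×10 = 13.64.
Rate = 5.81/(1 + 13.64) = 0.3968 J/s.

0.40 J/s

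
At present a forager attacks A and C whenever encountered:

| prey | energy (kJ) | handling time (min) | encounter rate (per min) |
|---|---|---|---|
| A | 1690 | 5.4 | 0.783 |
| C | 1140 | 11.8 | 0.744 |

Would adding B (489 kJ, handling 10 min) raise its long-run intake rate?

No

Current rate: (0.783×1690 + 0.744×1140)/(1 + 0.783×5.4 + 0.744×11.8) = 155 kJ/min.
Profitability of B: 489/10 = 48.9 kJ/min.
Since 48.9 < R, time spent handling B is better spent searching.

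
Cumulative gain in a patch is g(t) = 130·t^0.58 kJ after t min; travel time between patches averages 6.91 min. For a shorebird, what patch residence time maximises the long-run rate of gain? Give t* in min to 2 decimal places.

Maximise g(t)/(T+t): set derivative to zero → g'(t)(T+t) = g(t).
g'(t) = 0.58·130·t^-0.42. Setting 0.58·130·t^-0.42 = 130·t^0.58/(6.91+t) gives 0.58(6.91+t) = t, so 0.42·t = 0.58×6.91.
t* = 0.58×6.91/0.42 = 9.542 min.

9.54 min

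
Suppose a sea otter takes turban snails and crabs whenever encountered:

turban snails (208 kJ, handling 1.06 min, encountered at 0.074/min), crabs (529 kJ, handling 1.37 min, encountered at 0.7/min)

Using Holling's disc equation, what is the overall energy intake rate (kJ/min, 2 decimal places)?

Energy encountered per unit search time: 0.074×208 + 0.7×529 = 385.7 kJ/min.
Handling time per unit search time: 0.074×1.06 + 0.7×1.37 = 1.037.
Rate = 385.7/(1 + 1.037) = 189.3 kJ/min.

189.30 kJ/min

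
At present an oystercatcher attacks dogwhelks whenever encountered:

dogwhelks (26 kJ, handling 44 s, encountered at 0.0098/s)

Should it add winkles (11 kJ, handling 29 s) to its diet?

On dogwhelks alone, R = ΣλE/(1+Σλh) = 0.2548/1.431 = 0.178 kJ/s.
winkles: E/h = 11/29 = 0.3793 kJ/s.
Since 0.3793 > R, including winkles increases the long-run rate.

Yes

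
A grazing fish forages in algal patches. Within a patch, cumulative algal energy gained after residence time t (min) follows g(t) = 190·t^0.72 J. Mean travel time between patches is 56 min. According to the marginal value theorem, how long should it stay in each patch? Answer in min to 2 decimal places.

By the marginal value theorem, leave when the instantaneous gain rate g'(t) equals the habitat-wide average g(t)/(T + t).
g'(t) = 0.72·190·t^-0.28. Setting 0.72·190·t^-0.28 = 190·t^0.72/(56+t) gives 0.72(56+t) = t, so 0.28·t = 0.72×56.
t* = 0.72×56/0.28 = 144 min.

144.00 min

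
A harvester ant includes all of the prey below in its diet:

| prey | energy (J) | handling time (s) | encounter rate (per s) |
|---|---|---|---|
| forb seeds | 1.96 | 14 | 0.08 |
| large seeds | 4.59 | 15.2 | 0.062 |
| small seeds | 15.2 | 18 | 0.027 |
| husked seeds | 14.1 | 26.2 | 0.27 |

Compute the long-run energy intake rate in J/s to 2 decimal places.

R = Σλ_iE_i / (1 + Σλ_ih_i)
Numerator: 0.08×1.96 + 0.062×4.59 + 0.027×15.2 + 0.27×14.1 = 4.659
Denominator: 1 + 0.08×14 + 0.062×15.2 + 0.027×18 + 0.27×26.2 = 10.62
R = 4.659/10.62 = 0.4386 J/s

0.44 J/s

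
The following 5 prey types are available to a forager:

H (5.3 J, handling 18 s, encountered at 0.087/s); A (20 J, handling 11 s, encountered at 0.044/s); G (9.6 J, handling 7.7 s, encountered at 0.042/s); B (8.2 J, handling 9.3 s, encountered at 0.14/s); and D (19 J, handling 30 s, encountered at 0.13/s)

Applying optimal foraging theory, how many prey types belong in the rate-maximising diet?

Rank by E/h (J/s): A 1.82, G 1.25, B 0.882, D 0.633, H 0.294. Include each in turn until the next type's E/h falls below the running intake rate.
Rate on top 1: 0.593. G: 1.25 > 0.593 → include.
Rate on top 2: 0.71. B: 0.882 > 0.71 → include.
Rate on top 3: 0.7819. D: 0.633 < 0.7819 → exclude; stop.
Optimal diet: A, G, B — 3 of 5 types.

3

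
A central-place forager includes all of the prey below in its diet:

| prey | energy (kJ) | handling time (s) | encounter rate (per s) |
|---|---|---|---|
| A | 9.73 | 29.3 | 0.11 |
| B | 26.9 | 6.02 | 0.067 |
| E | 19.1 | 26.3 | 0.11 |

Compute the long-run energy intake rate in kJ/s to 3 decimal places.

0.661 kJ/s

R = Σλ_iE_i / (1 + Σλ_ih_i)
Numerator: 0.11×9.73 + 0.067×26.9 + 0.11×19.1 = 4.974
Denominator: 1 + 0.11×29.3 + 0.067×6.02 + 0.11×26.3 = 7.519
R = 4.974/7.519 = 0.6614 kJ/s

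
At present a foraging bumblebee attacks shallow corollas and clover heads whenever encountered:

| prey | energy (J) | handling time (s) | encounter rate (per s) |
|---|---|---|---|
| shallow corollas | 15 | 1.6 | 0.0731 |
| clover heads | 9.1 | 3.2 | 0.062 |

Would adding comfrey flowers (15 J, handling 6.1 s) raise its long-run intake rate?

Yes

Intake rate on the current diet: R = (0.0731×15 + 0.062×9.1) / (1 + 0.0731×1.6 + 0.062×3.2) = 1.661/1.315 = 1.263 J/s.
Profitability of comfrey flowers: 15/6.1 = 2.459 J/s.
Since 2.459 > R, including comfrey flowers increases the long-run rate.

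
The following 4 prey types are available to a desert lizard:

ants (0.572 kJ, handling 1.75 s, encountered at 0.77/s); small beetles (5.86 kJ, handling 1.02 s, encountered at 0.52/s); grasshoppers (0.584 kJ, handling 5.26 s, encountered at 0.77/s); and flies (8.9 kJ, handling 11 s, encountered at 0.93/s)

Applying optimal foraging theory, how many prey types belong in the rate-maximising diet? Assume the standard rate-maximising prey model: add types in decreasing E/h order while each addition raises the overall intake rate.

E/h in descending order: small beetles 5.75, flies 0.809, ants 0.327, grasshoppers 0.111 kJ/s. The optimal diet is the largest prefix of this list for which every included type satisfies E_i/h_i > R on the types above it.
Rate on top 1: 1.991. flies: 0.809 < 1.991 → exclude; stop.
Optimal diet: small beetles — 1 of 4 types.

1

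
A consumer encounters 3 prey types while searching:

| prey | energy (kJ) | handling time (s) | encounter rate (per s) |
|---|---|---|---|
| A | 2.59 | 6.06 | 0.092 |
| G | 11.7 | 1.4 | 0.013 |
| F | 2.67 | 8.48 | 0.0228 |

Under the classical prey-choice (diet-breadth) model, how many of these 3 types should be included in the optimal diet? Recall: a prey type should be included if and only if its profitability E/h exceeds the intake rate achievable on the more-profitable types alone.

3

Rank by E/h (kJ/s): G 8.36, A 0.427, F 0.315. Include each in turn until the next type's E/h falls below the running intake rate.
Rate on top 1: 0.1494. A: 0.427 > 0.1494 → include.
Rate on top 2: 0.2477. F: 0.315 > 0.2477 → include.
Optimal diet: G, A, F — 3 of 3 types.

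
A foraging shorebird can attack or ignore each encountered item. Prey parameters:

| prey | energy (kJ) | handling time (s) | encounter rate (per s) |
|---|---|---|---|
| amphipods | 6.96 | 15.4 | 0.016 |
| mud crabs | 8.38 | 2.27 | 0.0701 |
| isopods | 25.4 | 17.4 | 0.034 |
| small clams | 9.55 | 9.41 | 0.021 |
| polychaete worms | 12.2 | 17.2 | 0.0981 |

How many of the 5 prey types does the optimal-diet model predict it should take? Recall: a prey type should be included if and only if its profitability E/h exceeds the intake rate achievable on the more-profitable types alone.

3

Profitabilities (E/h, kJ/s): mud crabs 3.69, isopods 1.46, small clams 1.01, polychaete worms 0.709, amphipods 0.452. Add prey in this order while the next type's profitability exceeds the intake rate on those already taken.
Rate on top 1: 0.5068. isopods: 1.46 > 0.5068 → include.
Rate on top 2: 0.8288. small clams: 1.01 > 0.8288 → include.
Rate on top 3: 0.8477. polychaete worms: 0.709 < 0.8477 → exclude; stop.
Optimal diet: mud crabs, isopods, small clams — 3 of 5 types.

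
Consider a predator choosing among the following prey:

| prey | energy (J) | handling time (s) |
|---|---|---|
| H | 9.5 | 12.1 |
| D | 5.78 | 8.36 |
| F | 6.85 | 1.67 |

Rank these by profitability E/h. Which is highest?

In descending order of E/h:
F: 6.85/1.67 = 4.1 J/s
H: 9.5/12.1 = 0.785 J/s
D: 5.78/8.36 = 0.691 J/s

F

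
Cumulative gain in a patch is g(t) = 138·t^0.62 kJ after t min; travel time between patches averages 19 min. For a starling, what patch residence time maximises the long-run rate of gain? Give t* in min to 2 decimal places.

31.00 min

Maximise g(t)/(T+t): set derivative to zero → g'(t)(T+t) = g(t).
g'(t) = 0.62·138·t^-0.38. Setting 0.62·138·t^-0.38 = 138·t^0.62/(19+t) gives 0.62(19+t) = t, so 0.38·t = 0.62×19.
t* = 0.62×19/0.38 = 31 min.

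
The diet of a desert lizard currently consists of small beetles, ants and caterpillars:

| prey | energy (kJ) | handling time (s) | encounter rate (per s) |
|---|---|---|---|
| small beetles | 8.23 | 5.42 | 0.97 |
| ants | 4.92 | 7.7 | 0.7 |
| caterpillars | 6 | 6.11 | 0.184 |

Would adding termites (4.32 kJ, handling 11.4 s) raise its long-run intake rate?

No

Current rate: (0.97×8.23 + 0.7×4.92 + 0.184×6)/(1 + 0.97×5.42 + 0.7×7.7 + 0.184×6.11) = 0.9812 kJ/s.
Profitability of termites: 4.32/11.4 = 0.3789 kJ/s.
0.3789 < 0.9812, so adding termites would lower the average — exclude it.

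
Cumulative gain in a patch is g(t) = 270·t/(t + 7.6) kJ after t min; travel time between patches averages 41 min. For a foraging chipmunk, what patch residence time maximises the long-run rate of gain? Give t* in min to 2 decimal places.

17.65 min

By the marginal value theorem, leave when the instantaneous gain rate g'(t) equals the habitat-wide average g(t)/(T + t).
g'(t) = 270·7.6/(t + 7.6)². Setting 270·7.6/(t+7.6)² = 270t/[(t+7.6)(41+t)] gives 7.6(41+t) = t(t+7.6), so t² = 7.6×41 = 311.6.
t* = √311.6 = 17.65 min.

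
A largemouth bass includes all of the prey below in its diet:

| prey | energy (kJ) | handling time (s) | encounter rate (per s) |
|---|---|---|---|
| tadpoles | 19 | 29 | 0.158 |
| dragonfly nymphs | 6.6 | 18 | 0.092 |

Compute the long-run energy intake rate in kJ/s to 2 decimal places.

Energy encountered per unit search time: 0.158×19 + 0.092×6.6 = 3.609 kJ/s.
Handling time per unit search time: 0.158×29 + 0.092×18 = 6.238.
Rate = 3.609/(1 + 6.238) = 0.4986 kJ/s.

0.50 kJ/s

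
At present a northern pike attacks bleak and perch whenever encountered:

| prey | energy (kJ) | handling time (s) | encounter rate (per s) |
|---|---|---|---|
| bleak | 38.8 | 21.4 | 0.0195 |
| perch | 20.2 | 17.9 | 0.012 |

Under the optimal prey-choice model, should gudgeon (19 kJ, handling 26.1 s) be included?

Yes

On bleak and perch alone, R = ΣλE/(1+Σλh) = 0.999/1.632 = 0.6121 kJ/s.
Profitability of gudgeon: 19/26.1 = 0.728 kJ/s.
Since 0.728 > R, including gudgeon increases the long-run rate.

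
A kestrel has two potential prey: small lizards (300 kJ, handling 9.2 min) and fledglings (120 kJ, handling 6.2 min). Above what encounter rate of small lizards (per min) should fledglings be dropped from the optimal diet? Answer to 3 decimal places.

Drop fledglings once their profitability E₂/h₂ falls below the rate achievable on small lizards alone: E₂/h₂ = λE₁/(1 + λh₁).
Solve for λ: λE₁h₂ = E₂(1 + λh₁) → λ(E₁h₂ − E₂h₁) = E₂ → λ = E₂/(E₁h₂ − E₂h₁).
λ = 120/(300×6.2 − 120×9.2) = 120/756 = 0.1587 per min.

0.159 per min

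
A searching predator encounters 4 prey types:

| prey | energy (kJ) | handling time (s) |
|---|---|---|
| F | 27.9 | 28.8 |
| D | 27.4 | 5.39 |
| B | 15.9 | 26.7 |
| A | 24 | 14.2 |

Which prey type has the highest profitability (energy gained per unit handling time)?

Profitability E/h (kJ/s): F = 27.9/28.8 = 0.969, D = 27.4/5.39 = 5.08, B = 15.9/26.7 = 0.596, A = 24/14.2 = 1.69.
Ranked: D > A > F > B.

D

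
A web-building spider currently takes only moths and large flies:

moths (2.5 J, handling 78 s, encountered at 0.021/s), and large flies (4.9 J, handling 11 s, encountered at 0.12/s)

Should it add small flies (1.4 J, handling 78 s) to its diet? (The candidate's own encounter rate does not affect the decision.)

On moths and large flies alone, R = ΣλE/(1+Σλh) = 0.6405/3.958 = 0.1618 J/s.
Profitability of small flies: 1.4/78 = 0.01795 J/s.
0.01795 < 0.1618, so adding small flies would lower the average — exclude it.

No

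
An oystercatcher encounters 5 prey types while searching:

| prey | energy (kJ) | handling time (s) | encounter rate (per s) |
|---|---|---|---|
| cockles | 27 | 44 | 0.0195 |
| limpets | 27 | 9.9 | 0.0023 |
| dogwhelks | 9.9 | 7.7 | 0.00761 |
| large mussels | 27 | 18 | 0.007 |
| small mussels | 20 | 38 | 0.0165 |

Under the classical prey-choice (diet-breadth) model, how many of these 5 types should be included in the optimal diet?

Profitabilities (E/h, kJ/s): limpets 2.73, large mussels 1.5, dogwhelks 1.29, cockles 0.614, small mussels 0.526. Add prey in this order while the next type's profitability exceeds the intake rate on those already taken.
Rate on top 1: 0.06072. large mussels: 1.5 > 0.06072 → include.
Rate on top 2: 0.2186. dogwhelks: 1.29 > 0.2186 → include.
Rate on top 3: 0.2704. cockles: 0.614 > 0.2704 → include.
Rate on top 4: 0.413. small mussels: 0.526 > 0.413 → include.
Optimal diet: limpets, large mussels, dogwhelks, cockles, small mussels — 5 of 5 types.

5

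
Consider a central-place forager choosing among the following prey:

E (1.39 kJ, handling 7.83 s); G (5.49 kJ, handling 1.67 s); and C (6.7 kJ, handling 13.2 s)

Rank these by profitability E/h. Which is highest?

Profitability E/h (kJ/s): E = 1.39/7.83 = 0.178, G = 5.49/1.67 = 3.29, C = 6.7/13.2 = 0.508.
Ranked: G > C > E.

G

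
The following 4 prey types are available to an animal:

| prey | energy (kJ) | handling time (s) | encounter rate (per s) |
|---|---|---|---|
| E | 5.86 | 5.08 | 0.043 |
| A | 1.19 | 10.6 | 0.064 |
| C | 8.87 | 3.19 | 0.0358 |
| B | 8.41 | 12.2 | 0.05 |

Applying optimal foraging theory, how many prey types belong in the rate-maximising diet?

3

Profitabilities (E/h, kJ/s): C 2.78, E 1.15, B 0.689, A 0.112. Add prey in this order while the next type's profitability exceeds the intake rate on those already taken.
Rate on top 1: 0.285. E: 1.15 > 0.285 → include.
Rate on top 2: 0.4274. B: 0.689 > 0.4274 → include.
Rate on top 3: 0.5096. A: 0.112 < 0.5096 → exclude; stop.
Optimal diet: C, E, B — 3 of 4 types.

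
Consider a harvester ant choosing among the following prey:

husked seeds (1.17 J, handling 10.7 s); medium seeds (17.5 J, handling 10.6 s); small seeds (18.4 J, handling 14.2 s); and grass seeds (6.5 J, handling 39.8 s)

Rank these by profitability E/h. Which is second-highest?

In descending order of E/h:
medium seeds: 17.5/10.6 = 1.65 J/s
small seeds: 18.4/14.2 = 1.3 J/s
grass seeds: 6.5/39.8 = 0.163 J/s
husked seeds: 1.17/10.7 = 0.109 J/s

small seeds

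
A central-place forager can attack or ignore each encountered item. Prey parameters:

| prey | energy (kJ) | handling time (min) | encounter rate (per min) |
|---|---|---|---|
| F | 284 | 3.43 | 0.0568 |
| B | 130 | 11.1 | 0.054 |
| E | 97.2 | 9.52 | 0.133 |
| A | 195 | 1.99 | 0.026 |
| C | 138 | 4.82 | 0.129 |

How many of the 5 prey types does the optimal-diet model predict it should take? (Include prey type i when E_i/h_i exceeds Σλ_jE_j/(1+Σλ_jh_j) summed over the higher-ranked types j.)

3

Profitabilities (E/h, kJ/min): A 98, F 82.8, C 28.6, B 11.7, E 10.2. Add prey in this order while the next type's profitability exceeds the intake rate on those already taken.
Rate on top 1: 4.821. F: 82.8 > 4.821 → include.
Rate on top 2: 17.01. C: 28.6 > 17.01 → include.
Rate on top 3: 20.88. B: 11.7 < 20.88 → exclude; stop.
Optimal diet: A, F, C — 3 of 5 types.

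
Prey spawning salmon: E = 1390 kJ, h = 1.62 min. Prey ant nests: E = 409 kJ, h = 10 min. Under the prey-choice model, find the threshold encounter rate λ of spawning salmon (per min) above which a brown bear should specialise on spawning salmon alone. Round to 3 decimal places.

0.031 per min

At the threshold, the rate on spawning salmon alone equals the profitability of ant nests: λ·1390/(1 + λ·1.62) = 409/10 = 40.9.
Rearranging, λ(1390 − 40.9×1.62) = 40.9, so λ = 40.9/1324 = 0.0309 per min.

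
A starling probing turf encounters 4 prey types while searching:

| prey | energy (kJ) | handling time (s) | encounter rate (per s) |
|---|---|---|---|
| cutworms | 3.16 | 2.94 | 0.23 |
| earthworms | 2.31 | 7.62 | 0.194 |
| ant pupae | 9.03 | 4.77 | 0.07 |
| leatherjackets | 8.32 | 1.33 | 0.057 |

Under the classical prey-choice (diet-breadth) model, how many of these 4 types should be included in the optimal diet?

3

E/h in descending order: leatherjackets 6.26, ant pupae 1.89, cutworms 1.07, earthworms 0.303 kJ/s. The optimal diet is the largest prefix of this list for which every included type satisfies E_i/h_i > R on the types above it.
Rate on top 1: 0.4408. ant pupae: 1.89 > 0.4408 → include.
Rate on top 2: 0.7848. cutworms: 1.07 > 0.7848 → include.
Rate on top 3: 0.8788. earthworms: 0.303 < 0.8788 → exclude; stop.
Optimal diet: leatherjackets, ant pupae, cutworms — 3 of 4 types.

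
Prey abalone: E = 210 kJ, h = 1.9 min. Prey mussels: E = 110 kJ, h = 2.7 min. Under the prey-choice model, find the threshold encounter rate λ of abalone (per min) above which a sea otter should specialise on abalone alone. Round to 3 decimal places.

0.307 per min

At the threshold, the rate on abalone alone equals the profitability of mussels: λ·210/(1 + λ·1.9) = 110/2.7 = 40.74.
Rearranging, λ(210 − 40.74×1.9) = 40.74, so λ = 40.74/132.6 = 0.3073 per min.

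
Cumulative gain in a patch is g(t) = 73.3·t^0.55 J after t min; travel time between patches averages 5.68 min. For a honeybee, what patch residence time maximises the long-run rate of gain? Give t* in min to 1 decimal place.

6.9 min

By the marginal value theorem, leave when the instantaneous gain rate g'(t) equals the habitat-wide average g(t)/(T + t).
g'(t) = 0.55·73.3·t^-0.45. Setting 0.55·73.3·t^-0.45 = 73.3·t^0.55/(5.68+t) gives 0.55(5.68+t) = t, so 0.45·t = 0.55×5.68.
t* = 0.55×5.68/0.45 = 6.942 min.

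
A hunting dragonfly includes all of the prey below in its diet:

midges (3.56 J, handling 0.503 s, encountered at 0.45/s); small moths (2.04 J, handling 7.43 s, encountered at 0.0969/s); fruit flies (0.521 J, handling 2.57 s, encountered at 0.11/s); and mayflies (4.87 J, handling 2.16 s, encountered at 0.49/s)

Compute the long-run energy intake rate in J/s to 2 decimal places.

1.29 J/s

R = (0.45×3.56 + 0.0969×2.04 + 0.11×0.521 + 0.49×4.87) / (1 + 0.45×0.503 + 0.0969×7.43 + 0.11×2.57 + 0.49×2.16) = 4.243/3.287 = 1.291 J/s.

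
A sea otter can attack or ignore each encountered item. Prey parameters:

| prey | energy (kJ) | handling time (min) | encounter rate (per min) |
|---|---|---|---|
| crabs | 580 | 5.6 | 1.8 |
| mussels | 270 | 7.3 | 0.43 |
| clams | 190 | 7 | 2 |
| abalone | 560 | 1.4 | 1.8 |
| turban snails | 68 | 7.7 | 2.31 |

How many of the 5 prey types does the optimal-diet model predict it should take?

1

Rank by E/h (kJ/min): abalone 400, crabs 104, mussels 37, clams 27.1, turban snails 8.83. Include each in turn until the next type's E/h falls below the running intake rate.
Rate on top 1: 286.4. crabs: 104 < 286.4 → exclude; stop.
Optimal diet: abalone — 1 of 5 types.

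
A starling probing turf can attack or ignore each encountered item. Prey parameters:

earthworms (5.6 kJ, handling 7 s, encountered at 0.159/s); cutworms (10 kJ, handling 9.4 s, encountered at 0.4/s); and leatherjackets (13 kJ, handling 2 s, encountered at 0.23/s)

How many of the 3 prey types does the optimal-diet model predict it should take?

Profitabilities (E/h, kJ/s): leatherjackets 6.5, cutworms 1.06, earthworms 0.8. Add prey in this order while the next type's profitability exceeds the intake rate on those already taken.
Rate on top 1: 2.048. cutworms: 1.06 < 2.048 → exclude; stop.
Optimal diet: leatherjackets — 1 of 3 types.

1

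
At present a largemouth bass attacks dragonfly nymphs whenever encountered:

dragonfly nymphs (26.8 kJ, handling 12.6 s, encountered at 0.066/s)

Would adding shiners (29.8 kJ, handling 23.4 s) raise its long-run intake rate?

Yes

On dragonfly nymphs alone, R = ΣλE/(1+Σλh) = 1.769/1.832 = 0.9657 kJ/s.
Profitability of shiners: 29.8/23.4 = 1.274 kJ/s.
1.274 > 0.9657, so adding shiners raises the average — include it.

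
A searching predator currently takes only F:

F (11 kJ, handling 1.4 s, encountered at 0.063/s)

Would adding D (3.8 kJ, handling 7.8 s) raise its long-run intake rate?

No

Intake rate on the current diet: R = (0.063×11) / (1 + 0.063×1.4) = 0.693/1.088 = 0.6368 kJ/s.
D: E/h = 3.8/7.8 = 0.4872 kJ/s.
Since 0.4872 < R, time spent handling D is better spent searching.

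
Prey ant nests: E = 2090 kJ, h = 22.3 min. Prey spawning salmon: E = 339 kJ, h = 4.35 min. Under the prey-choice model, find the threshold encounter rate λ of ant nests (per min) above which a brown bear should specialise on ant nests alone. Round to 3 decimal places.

The zero-one rule: include spawning salmon iff E₂/h₂ > λE₁/(1+λh₁). Equality gives the switch point.
λE₁h₂ = E₂ + λE₂h₁ ⇒ λ = E₂/(E₁h₂ − E₂h₁) = 339/(9092 − 7560) = 0.2213 per min.

0.221 per min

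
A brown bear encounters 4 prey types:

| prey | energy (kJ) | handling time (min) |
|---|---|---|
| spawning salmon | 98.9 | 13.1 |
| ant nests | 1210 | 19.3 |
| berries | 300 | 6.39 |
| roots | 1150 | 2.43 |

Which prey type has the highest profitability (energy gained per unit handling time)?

roots

In descending order of E/h:
roots: 1150/2.43 = 473 kJ/min
ant nests: 1210/19.3 = 62.7 kJ/min
berries: 300/6.39 = 46.9 kJ/min
spawning salmon: 98.9/13.1 = 7.55 kJ/min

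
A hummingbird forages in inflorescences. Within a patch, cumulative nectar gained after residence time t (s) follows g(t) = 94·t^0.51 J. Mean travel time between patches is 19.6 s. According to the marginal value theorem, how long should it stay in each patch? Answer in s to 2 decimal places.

Optimal t* satisfies g'(t*) = g(t*)/(T + t*).
g'(t) = 0.51·94·t^-0.49. Setting 0.51·94·t^-0.49 = 94·t^0.51/(19.6+t) gives 0.51(19.6+t) = t, so 0.49·t = 0.51×19.6.
t* = 0.51×19.6/0.49 = 20.4 s.

20.40 s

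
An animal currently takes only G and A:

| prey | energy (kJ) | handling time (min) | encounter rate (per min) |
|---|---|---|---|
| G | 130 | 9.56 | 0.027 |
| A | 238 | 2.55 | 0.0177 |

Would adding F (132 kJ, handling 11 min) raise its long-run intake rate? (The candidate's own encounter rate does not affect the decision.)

On G and A alone, R = ΣλE/(1+Σλh) = 7.723/1.303 = 5.926 kJ/min.
F: E/h = 132/11 = 12 kJ/min.
Since 12 > R, including F increases the long-run rate.

Yes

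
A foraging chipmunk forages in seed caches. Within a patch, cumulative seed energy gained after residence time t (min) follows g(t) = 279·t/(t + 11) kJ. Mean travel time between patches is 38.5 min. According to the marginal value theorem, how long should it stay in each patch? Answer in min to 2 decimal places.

20.58 min

Optimal t* satisfies g'(t*) = g(t*)/(T + t*).
g'(t) = 279·11/(t + 11)². Setting 279·11/(t+11)² = 279t/[(t+11)(38.5+t)] gives 11(38.5+t) = t(t+11), so t² = 11×38.5 = 423.5.
t* = √423.5 = 20.58 min.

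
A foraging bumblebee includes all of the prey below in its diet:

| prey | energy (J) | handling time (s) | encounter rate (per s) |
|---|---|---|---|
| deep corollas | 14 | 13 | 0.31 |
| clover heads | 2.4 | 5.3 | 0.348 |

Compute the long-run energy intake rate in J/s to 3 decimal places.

Energy encountered per unit search time: 0.31×14 + 0.348×2.4 = 5.175 J/s.
Handling time per unit search time: 0.31×13 + 0.348×5.3 = 5.874.
Rate = 5.175/(1 + 5.874) = 0.7528 J/s.

0.753 J/s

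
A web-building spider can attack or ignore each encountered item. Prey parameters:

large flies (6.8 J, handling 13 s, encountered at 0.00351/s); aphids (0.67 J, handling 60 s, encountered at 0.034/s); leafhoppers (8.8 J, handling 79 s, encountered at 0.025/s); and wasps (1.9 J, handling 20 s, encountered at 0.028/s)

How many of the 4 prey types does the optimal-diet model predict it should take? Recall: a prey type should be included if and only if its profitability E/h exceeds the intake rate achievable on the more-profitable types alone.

Rank by E/h (J/s): large flies 0.523, leafhoppers 0.111, wasps 0.095, aphids 0.0112. Include each in turn until the next type's E/h falls below the running intake rate.
Rate on top 1: 0.02283. leafhoppers: 0.111 > 0.02283 → include.
Rate on top 2: 0.08073. wasps: 0.095 > 0.08073 → include.
Rate on top 3: 0.08297. aphids: 0.0112 < 0.08297 → exclude; stop.
Optimal diet: large flies, leafhoppers, wasps — 3 of 4 types.

3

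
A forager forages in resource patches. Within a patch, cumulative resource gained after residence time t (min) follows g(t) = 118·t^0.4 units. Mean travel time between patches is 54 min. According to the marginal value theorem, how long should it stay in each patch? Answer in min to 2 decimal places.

36.00 min

Maximise g(t)/(T+t): set derivative to zero → g'(t)(T+t) = g(t).
g'(t) = 0.4·118·t^-0.6. Setting 0.4·118·t^-0.6 = 118·t^0.4/(54+t) gives 0.4(54+t) = t, so 0.60·t = 0.4×54.
t* = 0.4×54/0.60 = 36 min.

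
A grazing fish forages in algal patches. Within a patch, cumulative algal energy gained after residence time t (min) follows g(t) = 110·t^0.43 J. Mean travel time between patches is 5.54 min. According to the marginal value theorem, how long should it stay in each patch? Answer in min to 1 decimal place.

4.2 min

Optimal t* satisfies g'(t*) = g(t*)/(T + t*).
g'(t) = 0.43·110·t^-0.57. Setting 0.43·110·t^-0.57 = 110·t^0.43/(5.54+t) gives 0.43(5.54+t) = t, so 0.57·t = 0.43×5.54.
t* = 0.43×5.54/0.57 = 4.179 min.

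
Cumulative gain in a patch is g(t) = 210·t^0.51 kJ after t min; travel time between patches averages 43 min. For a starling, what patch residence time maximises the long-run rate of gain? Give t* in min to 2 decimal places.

44.76 min

By the marginal value theorem, leave when the instantaneous gain rate g'(t) equals the habitat-wide average g(t)/(T + t).
g'(t) = 0.51·210·t^-0.49. Setting 0.51·210·t^-0.49 = 210·t^0.51/(43+t) gives 0.51(43+t) = t, so 0.49·t = 0.51×43.
t* = 0.51×43/0.49 = 44.76 min.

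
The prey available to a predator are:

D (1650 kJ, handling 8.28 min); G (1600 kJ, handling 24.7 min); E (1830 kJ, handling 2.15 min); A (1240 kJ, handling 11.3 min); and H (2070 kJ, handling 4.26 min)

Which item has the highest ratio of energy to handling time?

E

Profitability E/h (kJ/min): D = 1650/8.28 = 199, G = 1600/24.7 = 64.8, E = 1830/2.15 = 851, A = 1240/11.3 = 110, H = 2070/4.26 = 486.
Ranked: E > H > D > A > G.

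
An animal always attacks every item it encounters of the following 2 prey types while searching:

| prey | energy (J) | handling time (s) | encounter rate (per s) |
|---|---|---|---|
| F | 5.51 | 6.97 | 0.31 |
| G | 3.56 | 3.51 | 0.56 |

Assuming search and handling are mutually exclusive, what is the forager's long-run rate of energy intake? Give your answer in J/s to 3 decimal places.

0.722 J/s

Energy encountered per unit search time: 0.31×5.51 + 0.56×3.56 = 3.702 J/s.
Handling time per unit search time: 0.31×6.97 + 0.56×3.51 = 4.126.
Rate = 3.702/(1 + 4.126) = 0.7221 J/s.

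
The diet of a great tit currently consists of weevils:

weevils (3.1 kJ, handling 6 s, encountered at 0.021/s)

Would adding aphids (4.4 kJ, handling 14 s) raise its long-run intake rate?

Current rate: (0.021×3.1)/(1 + 0.021×6) = 0.05782 kJ/s.
aphids: E/h = 4.4/14 = 0.3143 kJ/s.
Since 0.3143 > R, including aphids increases the long-run rate.

Yes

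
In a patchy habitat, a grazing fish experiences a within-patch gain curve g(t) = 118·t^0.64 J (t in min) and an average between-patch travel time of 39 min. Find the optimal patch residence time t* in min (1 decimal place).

Maximise g(t)/(T+t): set derivative to zero → g'(t)(T+t) = g(t).
g'(t) = 0.64·118·t^-0.36. Setting 0.64·118·t^-0.36 = 118·t^0.64/(39+t) gives 0.64(39+t) = t, so 0.36·t = 0.64×39.
t* = 0.64×39/0.36 = 69.33 min.

69.3 min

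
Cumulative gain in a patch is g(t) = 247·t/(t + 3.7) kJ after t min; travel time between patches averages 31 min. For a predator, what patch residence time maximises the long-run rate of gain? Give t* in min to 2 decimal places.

10.71 min

Optimal t* satisfies g'(t*) = g(t*)/(T + t*).
g'(t) = 247·3.7/(t + 3.7)². Setting 247·3.7/(t+3.7)² = 247t/[(t+3.7)(31+t)] gives 3.7(31+t) = t(t+3.7), so t² = 3.7×31 = 114.7.
t* = √114.7 = 10.71 min.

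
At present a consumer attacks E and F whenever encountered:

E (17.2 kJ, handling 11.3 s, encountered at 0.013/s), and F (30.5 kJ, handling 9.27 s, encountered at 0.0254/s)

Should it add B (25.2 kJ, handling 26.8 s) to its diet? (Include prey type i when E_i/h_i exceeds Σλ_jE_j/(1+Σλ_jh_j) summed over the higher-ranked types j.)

Yes

On E and F alone, R = ΣλE/(1+Σλh) = 0.9983/1.382 = 0.7222 kJ/s.
Profitability of B: 25.2/26.8 = 0.9403 kJ/s.
0.9403 > 0.7222, so adding B raises the average — include it.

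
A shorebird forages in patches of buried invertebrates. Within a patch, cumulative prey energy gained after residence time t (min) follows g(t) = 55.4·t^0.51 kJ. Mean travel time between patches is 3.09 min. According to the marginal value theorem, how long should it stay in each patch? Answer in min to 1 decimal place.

By the marginal value theorem, leave when the instantaneous gain rate g'(t) equals the habitat-wide average g(t)/(T + t).
g'(t) = 0.51·55.4·t^-0.49. Setting 0.51·55.4·t^-0.49 = 55.4·t^0.51/(3.09+t) gives 0.51(3.09+t) = t, so 0.49·t = 0.51×3.09.
t* = 0.51×3.09/0.49 = 3.216 min.

3.2 min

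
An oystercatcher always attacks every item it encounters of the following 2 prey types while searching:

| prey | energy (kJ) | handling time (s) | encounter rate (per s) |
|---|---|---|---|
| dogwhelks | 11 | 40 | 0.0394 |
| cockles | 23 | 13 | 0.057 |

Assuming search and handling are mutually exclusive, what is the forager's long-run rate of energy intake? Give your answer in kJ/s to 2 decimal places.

0.53 kJ/s

R = Σλ_iE_i / (1 + Σλ_ih_i)
Numerator: 0.0394×11 + 0.057×23 = 1.744
Denominator: 1 + 0.0394×40 + 0.057×13 = 3.317
R = 1.744/3.317 = 0.5259 kJ/s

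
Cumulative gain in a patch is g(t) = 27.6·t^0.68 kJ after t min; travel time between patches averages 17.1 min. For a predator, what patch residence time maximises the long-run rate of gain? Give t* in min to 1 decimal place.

Optimal t* satisfies g'(t*) = g(t*)/(T + t*).
g'(t) = 0.68·27.6·t^-0.32. Setting 0.68·27.6·t^-0.32 = 27.6·t^0.68/(17.1+t) gives 0.68(17.1+t) = t, so 0.32·t = 0.68×17.1.
t* = 0.68×17.1/0.32 = 36.34 min.

36.3 min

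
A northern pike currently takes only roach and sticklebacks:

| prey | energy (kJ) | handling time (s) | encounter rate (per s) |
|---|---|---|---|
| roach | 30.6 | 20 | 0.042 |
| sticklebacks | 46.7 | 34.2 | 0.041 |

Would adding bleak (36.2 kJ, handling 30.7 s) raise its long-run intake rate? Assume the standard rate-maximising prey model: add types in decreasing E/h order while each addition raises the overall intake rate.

Current rate: (0.042×30.6 + 0.041×46.7)/(1 + 0.042×20 + 0.041×34.2) = 0.987 kJ/s.
Profitability of bleak: 36.2/30.7 = 1.179 kJ/s.
1.179 > 0.987, so adding bleak raises the average — include it.

Yes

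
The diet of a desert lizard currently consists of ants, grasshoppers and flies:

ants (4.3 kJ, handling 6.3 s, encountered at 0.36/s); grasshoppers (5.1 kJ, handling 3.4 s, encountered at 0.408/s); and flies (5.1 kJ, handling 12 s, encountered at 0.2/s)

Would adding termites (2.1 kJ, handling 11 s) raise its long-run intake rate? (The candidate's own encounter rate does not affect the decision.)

On ants, grasshoppers and flies alone, R = ΣλE/(1+Σλh) = 4.649/7.055 = 0.6589 kJ/s.
Profitability of termites: 2.1/11 = 0.1909 kJ/s.
Since 0.1909 < R, time spent handling termites is better spent searching.

No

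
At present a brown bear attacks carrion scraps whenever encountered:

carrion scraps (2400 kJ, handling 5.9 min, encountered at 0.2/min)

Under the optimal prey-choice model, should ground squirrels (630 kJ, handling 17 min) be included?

No

Current rate: (0.2×2400)/(1 + 0.2×5.9) = 220.2 kJ/min.
Profitability of ground squirrels: 630/17 = 37.06 kJ/min.
Since 37.06 < R, time spent handling ground squirrels is better spent searching.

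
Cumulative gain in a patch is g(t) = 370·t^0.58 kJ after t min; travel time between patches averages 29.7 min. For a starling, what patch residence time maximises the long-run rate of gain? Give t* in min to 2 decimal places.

41.01 min

Optimal t* satisfies g'(t*) = g(t*)/(T + t*).
g'(t) = 0.58·370·t^-0.42. Setting 0.58·370·t^-0.42 = 370·t^0.58/(29.7+t) gives 0.58(29.7+t) = t, so 0.42·t = 0.58×29.7.
t* = 0.58×29.7/0.42 = 41.01 min.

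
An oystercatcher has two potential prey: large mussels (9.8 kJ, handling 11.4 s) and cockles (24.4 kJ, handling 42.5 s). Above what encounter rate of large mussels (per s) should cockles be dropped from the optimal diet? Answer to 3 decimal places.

At the threshold, the rate on large mussels alone equals the profitability of cockles: λ·9.8/(1 + λ·11.4) = 24.4/42.5 = 0.5741.
Rearranging, λ(9.8 − 0.5741×11.4) = 0.5741, so λ = 0.5741/3.255 = 0.1764 per s.

0.176 per s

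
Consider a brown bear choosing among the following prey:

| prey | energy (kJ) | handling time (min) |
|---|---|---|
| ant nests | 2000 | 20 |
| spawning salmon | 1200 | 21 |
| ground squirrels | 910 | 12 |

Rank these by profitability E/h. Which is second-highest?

Profitability E/h (kJ/min): ant nests = 2000/20 = 100, spawning salmon = 1200/21 = 57.1, ground squirrels = 910/12 = 75.8.
Ranked: ant nests > ground squirrels > spawning salmon.

ground squirrels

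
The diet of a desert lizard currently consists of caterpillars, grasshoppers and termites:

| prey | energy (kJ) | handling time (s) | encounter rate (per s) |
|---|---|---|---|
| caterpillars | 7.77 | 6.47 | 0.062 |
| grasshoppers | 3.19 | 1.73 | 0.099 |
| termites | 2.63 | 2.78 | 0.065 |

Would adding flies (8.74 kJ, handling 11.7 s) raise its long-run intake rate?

Current rate: (0.062×7.77 + 0.099×3.19 + 0.065×2.63)/(1 + 0.062×6.47 + 0.099×1.73 + 0.065×2.78) = 0.5524 kJ/s.
Profitability of flies: 8.74/11.7 = 0.747 kJ/s.
0.747 > 0.5524, so adding flies raises the average — include it.

Yes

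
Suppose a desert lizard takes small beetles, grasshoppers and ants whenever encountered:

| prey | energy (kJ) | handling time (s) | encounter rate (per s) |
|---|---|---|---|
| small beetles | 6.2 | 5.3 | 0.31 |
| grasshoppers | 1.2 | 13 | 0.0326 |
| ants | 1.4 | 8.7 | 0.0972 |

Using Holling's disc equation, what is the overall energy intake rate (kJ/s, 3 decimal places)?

0.536 kJ/s

R = (0.31×6.2 + 0.0326×1.2 + 0.0972×1.4) / (1 + 0.31×5.3 + 0.0326×13 + 0.0972×8.7) = 2.097/3.912 = 0.536 kJ/s.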